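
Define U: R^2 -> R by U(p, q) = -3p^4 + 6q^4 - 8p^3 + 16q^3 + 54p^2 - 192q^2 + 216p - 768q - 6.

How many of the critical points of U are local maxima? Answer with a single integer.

U separates as a function of p plus a function of q, so ∇U=0 decouples.
∂U/∂p = -12(p - 3)(p + 2)(p + 3) = 0 at p ∈ {-3, -2, 3}; ∂U/∂q = 24(q - 4)(q + 2)(q + 4) = 0 at q ∈ {-4, -2, 4}.
The Hessian is diagonal: diag(U_pp, U_qq). Second derivatives: U_pp(-3)=-72, U_pp(-2)=60, U_pp(3)=-360; U_qq(-4)=384, U_qq(-2)=-288, U_qq(4)=1152.
Local maxima occur where both diagonal entries negative: (-3, -2), (3, -2). Count: 2.

2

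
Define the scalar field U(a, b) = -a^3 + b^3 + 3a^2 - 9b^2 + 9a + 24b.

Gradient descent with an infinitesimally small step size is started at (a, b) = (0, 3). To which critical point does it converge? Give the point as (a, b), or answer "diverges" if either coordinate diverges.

(-1, 4)

U is separable, so gradient descent decouples: a follows -∂U/∂a, b follows -∂U/∂b.
∂U/∂a = -3(a - 3)(a + 1); at a=0 this is 9, so a decreases.
∂U/∂b = 3(b - 4)(b - 2); at b=3 this is -3, so b increases.
a converges to its nearest critical value -1 (a local min of the a-part); b converges to 4. The iterate converges to (-1, 4).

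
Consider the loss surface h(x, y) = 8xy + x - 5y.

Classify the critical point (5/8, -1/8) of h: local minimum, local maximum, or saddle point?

The Hessian of h is constant: H = [[0, 8], [8, 0]].
det(H) = 0·0 − 8² = -64.
Since det(H) < 0, H is indefinite and the critical point is a saddle point.

saddle point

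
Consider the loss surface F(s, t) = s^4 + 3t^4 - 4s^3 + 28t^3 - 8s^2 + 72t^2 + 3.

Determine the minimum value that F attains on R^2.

-125

F(s,t) separates as P(s) + Q(t) + 3, so its minimum is min P + min Q + 3.
P'(s) = 4s(s - 4)(s + 1) vanishes at s ∈ {-1, 0, 4}; Q'(t) = 12t(t + 3)(t + 4) vanishes at t ∈ {-4, -3, 0}.
Local minima of P (where P''>0): P(-1)=-3, P(4)=-128. Local minima of Q: Q(-4)=128, Q(0)=0.
So the global minimum of F is P(4) + Q(0) + 3 = -128 + 0 + 3 = -125, attained at (4, 0).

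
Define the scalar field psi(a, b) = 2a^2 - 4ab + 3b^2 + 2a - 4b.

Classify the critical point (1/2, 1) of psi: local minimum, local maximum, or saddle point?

The Hessian of psi is constant: H = [[4, -4], [-4, 6]].
det(H) = 4·6 − (-4)² = 8.
det(H) > 0 and tr(H) = 10 > 0, so H is positive definite and the point is a local minimum.

local minimum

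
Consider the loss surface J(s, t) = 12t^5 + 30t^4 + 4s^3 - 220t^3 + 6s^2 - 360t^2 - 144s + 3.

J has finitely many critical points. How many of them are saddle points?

J separates as a function of s plus a function of t, so ∇J=0 decouples.
∂J/∂s = 12(s - 3)(s + 4) = 0 at s ∈ {-4, 3}; ∂J/∂t = 60t(t - 3)(t + 1)(t + 4) = 0 at t ∈ {-4, -1, 0, 3}.
The Hessian is diagonal: diag(J_ss, J_tt). Second derivatives: J_ss(-4)=-84, J_ss(3)=84; J_tt(-4)=-5040, J_tt(-1)=720, J_tt(0)=-720, J_tt(3)=5040.
Saddle points occur where the two diagonal entries have opposite signs: (-4, -1), (-4, 3), (3, -4), (3, 0). Count: 4.

4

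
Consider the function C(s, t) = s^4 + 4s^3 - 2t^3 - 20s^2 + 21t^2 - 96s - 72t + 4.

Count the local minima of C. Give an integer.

2

C separates as a function of s plus a function of t, so ∇C=0 decouples.
∂C/∂s = 4(s - 3)(s + 2)(s + 4) = 0 at s ∈ {-4, -2, 3}; ∂C/∂t = -6(t - 4)(t - 3) = 0 at t ∈ {3, 4}.
The Hessian is diagonal: diag(C_ss, C_tt). Second derivatives: C_ss(-4)=56, C_ss(-2)=-40, C_ss(3)=140; C_tt(3)=6, C_tt(4)=-6.
Local minima occur where both diagonal entries positive: (-4, 3), (3, 3). Count: 2.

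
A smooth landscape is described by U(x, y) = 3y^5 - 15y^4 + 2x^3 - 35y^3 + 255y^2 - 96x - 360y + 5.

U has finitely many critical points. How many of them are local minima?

U separates as a function of x plus a function of y, so ∇U=0 decouples.
∂U/∂x = 6(x - 4)(x + 4) = 0 at x ∈ {-4, 4}; ∂U/∂y = 15(y - 4)(y - 2)(y - 1)(y + 3) = 0 at y ∈ {-3, 1, 2, 4}.
The Hessian is diagonal: diag(U_xx, U_yy). Second derivatives: U_xx(-4)=-48, U_xx(4)=48; U_yy(-3)=-2100, U_yy(1)=180, U_yy(2)=-150, U_yy(4)=630.
Local minima occur where both diagonal entries positive: (4, 1), (4, 4). Count: 2.

2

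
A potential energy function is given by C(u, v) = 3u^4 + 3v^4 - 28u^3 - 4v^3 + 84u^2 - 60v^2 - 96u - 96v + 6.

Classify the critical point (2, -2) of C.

The mixed partial ∂²C/∂u∂v is 0, so the Hessian at any point is diag(C_uu, C_vv) = diag(12(3u^2 - 14u + 14), 12(3v^2 - 2v - 10)).
At (2, -2): H = diag(-24, 72).
The eigenvalues have opposite signs, so H is indefinite: a saddle point.

saddle point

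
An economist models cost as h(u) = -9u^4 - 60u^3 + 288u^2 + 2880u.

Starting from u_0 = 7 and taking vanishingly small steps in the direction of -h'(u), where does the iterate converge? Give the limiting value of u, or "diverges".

h'(u) = -36(u - 4)(u + 4)(u + 5), so h'(7) = -14256.
Gradient descent moves in the -h' direction, i.e. u is increasing.
There is no critical point above u=7, and h' keeps the same sign, so the iterate runs off to +∞.

diverges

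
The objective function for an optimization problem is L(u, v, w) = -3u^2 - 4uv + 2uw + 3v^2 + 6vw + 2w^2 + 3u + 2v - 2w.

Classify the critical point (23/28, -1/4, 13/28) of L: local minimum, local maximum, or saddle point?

saddle point

The Hessian is constant: H = [[-6, -4, 2], [-4, 6, 6], [2, 6, 4]].
Leading principal minors: Δ₁ = -6, Δ₂ = -52, Δ₃ = -112.
The minors fit neither the all-positive nor the alternating-sign pattern, so H is indefinite: a saddle point.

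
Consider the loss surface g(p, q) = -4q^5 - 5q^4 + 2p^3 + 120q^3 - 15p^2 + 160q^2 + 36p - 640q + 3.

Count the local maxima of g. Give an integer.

2

g separates as a function of p plus a function of q, so ∇g=0 decouples.
∂g/∂p = 6(p - 3)(p - 2) = 0 at p ∈ {2, 3}; ∂g/∂q = -20(q - 4)(q - 1)(q + 2)(q + 4) = 0 at q ∈ {-4, -2, 1, 4}.
The Hessian is diagonal: diag(g_pp, g_qq). Second derivatives: g_pp(2)=-6, g_pp(3)=6; g_qq(-4)=1600, g_qq(-2)=-720, g_qq(1)=900, g_qq(4)=-2880.
Local maxima occur where both diagonal entries negative: (2, -2), (2, 4). Count: 2.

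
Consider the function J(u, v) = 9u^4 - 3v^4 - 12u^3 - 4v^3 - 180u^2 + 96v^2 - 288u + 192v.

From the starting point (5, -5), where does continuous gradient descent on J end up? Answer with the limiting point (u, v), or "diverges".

diverges

J is separable, so gradient descent decouples: u follows -∂J/∂u, v follows -∂J/∂v.
∂J/∂u = 36(u - 4)(u + 1)(u + 2); at u=5 this is 1512, so u decreases.
∂J/∂v = -12(v - 4)(v + 1)(v + 4); at v=-5 this is 432, so v decreases.
The v-coordinate has no critical point in that direction and runs off to infinity.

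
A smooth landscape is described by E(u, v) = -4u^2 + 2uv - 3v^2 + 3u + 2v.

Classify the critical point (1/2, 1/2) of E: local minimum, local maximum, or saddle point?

The Hessian of E is constant: H = [[-8, 2], [2, -6]].
det(H) = (-8)·(-6) − 2² = 44.
det(H) > 0 and tr(H) = -14 < 0, so H is negative definite and the point is a local maximum.

local maximum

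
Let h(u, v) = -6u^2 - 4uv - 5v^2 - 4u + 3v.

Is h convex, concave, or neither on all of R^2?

h is quadratic, so its Hessian is the constant matrix H = [[-12, -4], [-4, -10]].
det(H) = 104, tr(H) = -22.
det(H) > 0 and tr(H) < 0, so H is negative definite everywhere: concave.

concave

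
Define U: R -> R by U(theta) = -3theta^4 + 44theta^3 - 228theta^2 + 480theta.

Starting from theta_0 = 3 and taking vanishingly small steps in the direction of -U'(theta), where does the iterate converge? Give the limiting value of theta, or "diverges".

4

U'(theta) = -12(theta - 5)(theta - 4)(theta - 2), so U'(3) = -24.
Gradient descent moves in the -U' direction, i.e. theta is increasing.
The nearest critical point in that direction is theta = 4, where U'' = 24 > 0 (a local minimum). The iterate converges there.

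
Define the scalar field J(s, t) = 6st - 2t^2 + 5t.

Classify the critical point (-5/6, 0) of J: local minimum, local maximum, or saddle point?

The Hessian of J is constant: H = [[0, 6], [6, -4]].
det(H) = 0·(-4) − 6² = -36.
Since det(H) < 0, H is indefinite and the critical point is a saddle point.

saddle point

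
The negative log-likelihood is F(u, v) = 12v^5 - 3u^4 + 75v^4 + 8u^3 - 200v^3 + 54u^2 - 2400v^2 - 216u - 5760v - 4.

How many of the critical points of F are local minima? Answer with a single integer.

2

F separates as a function of u plus a function of v, so ∇F=0 decouples.
∂F/∂u = -12(u - 3)(u - 2)(u + 3) = 0 at u ∈ {-3, 2, 3}; ∂F/∂v = 60(v - 4)(v + 2)(v + 3)(v + 4) = 0 at v ∈ {-4, -3, -2, 4}.
The Hessian is diagonal: diag(F_uu, F_vv). Second derivatives: F_uu(-3)=-360, F_uu(2)=60, F_uu(3)=-72; F_vv(-4)=-960, F_vv(-3)=420, F_vv(-2)=-720, F_vv(4)=20160.
Local minima occur where both diagonal entries positive: (2, -3), (2, 4). Count: 2.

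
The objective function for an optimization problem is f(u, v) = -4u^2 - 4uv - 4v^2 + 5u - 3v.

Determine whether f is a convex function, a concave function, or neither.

concave

f is quadratic, so its Hessian is the constant matrix H = [[-8, -4], [-4, -8]].
det(H) = 48, tr(H) = -16.
det(H) > 0 and tr(H) < 0, so H is negative definite everywhere: concave.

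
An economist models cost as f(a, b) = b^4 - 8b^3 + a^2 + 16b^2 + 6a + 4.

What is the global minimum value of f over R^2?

-5

f(a,b) separates as P(a) + Q(b) + 4, so its minimum is min P + min Q + 4.
P'(a) = 2a + 6 vanishes at a ∈ {-3}; Q'(b) = 4b(b - 4)(b - 2) vanishes at b ∈ {0, 2, 4}.
Local minima of P (where P''>0): P(-3)=-9. Local minima of Q: Q(0)=0, Q(4)=0.
So the global minimum of f is P(-3) + Q(0) + 4 = -9 + 0 + 4 = -5, attained at (-3, 0).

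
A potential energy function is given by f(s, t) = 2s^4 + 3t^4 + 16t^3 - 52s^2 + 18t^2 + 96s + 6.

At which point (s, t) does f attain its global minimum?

(-4, -3)

f(s,t) separates as P(s) + Q(t) + 6, so its minimum is min P + min Q + 6.
P'(s) = 8(s - 3)(s - 1)(s + 4) vanishes at s ∈ {-4, 1, 3}; Q'(t) = 12t(t + 1)(t + 3) vanishes at t ∈ {-3, -1, 0}.
Local minima of P (where P''>0): P(-4)=-704, P(3)=-18. Local minima of Q: Q(-3)=-27, Q(0)=0.
So the global minimum of f is P(-4) + Q(-3) + 6 = -704 − 27 + 6 = -725, attained at (-4, -3).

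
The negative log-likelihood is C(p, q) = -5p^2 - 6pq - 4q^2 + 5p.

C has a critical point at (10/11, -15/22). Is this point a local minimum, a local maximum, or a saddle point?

The Hessian of C is constant: H = [[-10, -6], [-6, -8]].
det(H) = (-10)·(-8) − (-6)² = 44.
det(H) > 0 and tr(H) = -18 < 0, so H is negative definite and the point is a local maximum.

local maximum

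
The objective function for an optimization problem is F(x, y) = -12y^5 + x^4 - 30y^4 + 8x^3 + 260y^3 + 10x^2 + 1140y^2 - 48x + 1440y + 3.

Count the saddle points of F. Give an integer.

F separates as a function of x plus a function of y, so ∇F=0 decouples.
∂F/∂x = 4(x - 1)(x + 3)(x + 4) = 0 at x ∈ {-4, -3, 1}; ∂F/∂y = -60(y - 4)(y + 1)(y + 2)(y + 3) = 0 at y ∈ {-3, -2, -1, 4}.
The Hessian is diagonal: diag(F_xx, F_yy). Second derivatives: F_xx(-4)=20, F_xx(-3)=-16, F_xx(1)=80; F_yy(-3)=840, F_yy(-2)=-360, F_yy(-1)=600, F_yy(4)=-12600.
Saddle points occur where the two diagonal entries have opposite signs: (-4, -2), (-4, 4), (-3, -3), (-3, -1), (1, -2), (1, 4). Count: 6.

6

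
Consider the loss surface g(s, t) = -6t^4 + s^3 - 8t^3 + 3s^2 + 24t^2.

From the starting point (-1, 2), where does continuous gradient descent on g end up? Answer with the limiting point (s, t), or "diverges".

g is separable, so gradient descent decouples: s follows -∂g/∂s, t follows -∂g/∂t.
∂g/∂s = 3s(s + 2); at s=-1 this is -3, so s increases.
∂g/∂t = -24t(t - 1)(t + 2); at t=2 this is -192, so t increases.
The t-coordinate has no critical point in that direction and runs off to infinity.

diverges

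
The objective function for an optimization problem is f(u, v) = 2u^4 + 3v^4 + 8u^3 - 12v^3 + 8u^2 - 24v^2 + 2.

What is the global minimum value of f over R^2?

f(u,v) separates as P(u) + Q(v) + 2, so its minimum is min P + min Q + 2.
P'(u) = 8u(u + 1)(u + 2) vanishes at u ∈ {-2, -1, 0}; Q'(v) = 12v(v - 4)(v + 1) vanishes at v ∈ {-1, 0, 4}.
Local minima of P (where P''>0): P(-2)=0, P(0)=0. Local minima of Q: Q(-1)=-9, Q(4)=-384.
So the global minimum of f is P(-2) + Q(4) + 2 = 0 − 384 + 2 = -382, attained at (-2, 4).

-382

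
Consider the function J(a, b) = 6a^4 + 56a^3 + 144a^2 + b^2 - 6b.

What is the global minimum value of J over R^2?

-9

J(a,b) separates as P(a) + Q(b), so its minimum is min P + min Q.
P'(a) = 24a(a + 3)(a + 4) vanishes at a ∈ {-4, -3, 0}; Q'(b) = 2b - 6 vanishes at b ∈ {3}.
Local minima of P (where P''>0): P(-4)=256, P(0)=0. Local minima of Q: Q(3)=-9.
So the global minimum of J is P(0) + Q(3) = 0 − 9 = -9, attained at (0, 3).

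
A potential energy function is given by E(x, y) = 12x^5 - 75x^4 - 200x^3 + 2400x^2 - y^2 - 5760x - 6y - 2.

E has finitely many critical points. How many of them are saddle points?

E separates as a function of x plus a function of y, so ∇E=0 decouples.
∂E/∂x = 60(x - 4)(x - 3)(x - 2)(x + 4) = 0 at x ∈ {-4, 2, 3, 4}; ∂E/∂y = -2(y + 3) = 0 at y ∈ {-3}.
The Hessian is diagonal: diag(E_xx, E_yy). Second derivatives: E_xx(-4)=-20160, E_xx(2)=720, E_xx(3)=-420, E_xx(4)=960; E_yy(-3)=-2.
Saddle points occur where the two diagonal entries have opposite signs: (2, -3), (4, -3). Count: 2.

2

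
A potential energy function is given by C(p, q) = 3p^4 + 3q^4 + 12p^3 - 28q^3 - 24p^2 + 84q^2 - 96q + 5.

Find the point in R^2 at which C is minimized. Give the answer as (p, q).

C(p,q) separates as A(p) + B(q) + 5, so its minimum is min A + min B + 5.
A'(p) = 12p(p - 1)(p + 4) vanishes at p ∈ {-4, 0, 1}; B'(q) = 12(q - 4)(q - 2)(q - 1) vanishes at q ∈ {1, 2, 4}.
Local minima of A (where A''>0): A(-4)=-384, A(1)=-9. Local minima of B: B(1)=-37, B(4)=-64.
So the global minimum of C is A(-4) + B(4) + 5 = -384 − 64 + 5 = -443, attained at (-4, 4).

(-4, 4)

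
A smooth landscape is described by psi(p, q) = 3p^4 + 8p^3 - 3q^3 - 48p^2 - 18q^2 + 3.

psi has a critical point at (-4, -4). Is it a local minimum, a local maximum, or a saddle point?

local minimum

The mixed partial ∂²psi/∂p∂q is 0, so the Hessian at any point is diag(psi_pp, psi_qq) = diag(12(3p^2 + 4p - 8), -18(q + 2)).
At (-4, -4): H = diag(288, 36).
Both eigenvalues are positive, so H is positive definite: a local minimum.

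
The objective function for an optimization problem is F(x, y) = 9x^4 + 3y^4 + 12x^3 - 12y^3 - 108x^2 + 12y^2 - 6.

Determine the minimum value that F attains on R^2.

-573

F(x,y) separates as P(x) + Q(y) − 6, so its minimum is min P + min Q − 6.
P'(x) = 36x(x - 2)(x + 3) vanishes at x ∈ {-3, 0, 2}; Q'(y) = 12y(y - 2)(y - 1) vanishes at y ∈ {0, 1, 2}.
Local minima of P (where P''>0): P(-3)=-567, P(2)=-192. Local minima of Q: Q(0)=0, Q(2)=0.
So the global minimum of F is P(-3) + Q(0) − 6 = -567 + 0 − 6 = -573, attained at (-3, 0).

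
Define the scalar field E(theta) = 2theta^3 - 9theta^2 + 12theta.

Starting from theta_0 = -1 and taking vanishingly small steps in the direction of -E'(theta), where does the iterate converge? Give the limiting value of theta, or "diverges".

diverges

E'(theta) = 6(theta - 2)(theta - 1), so E'(-1) = 36.
Gradient descent moves in the -E' direction, i.e. theta is decreasing.
There is no critical point below theta=-1, and E' keeps the same sign, so the iterate runs off to −∞.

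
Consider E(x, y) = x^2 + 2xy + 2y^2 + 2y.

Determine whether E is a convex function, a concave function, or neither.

convex

E is quadratic, so its Hessian is the constant matrix H = [[2, 2], [2, 4]].
det(H) = 4, tr(H) = 6.
det(H) > 0 and tr(H) > 0, so H is positive definite everywhere: convex.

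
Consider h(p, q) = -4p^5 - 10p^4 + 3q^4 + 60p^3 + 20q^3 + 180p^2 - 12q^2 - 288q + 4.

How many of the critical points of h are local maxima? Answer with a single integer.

2

h separates as a function of p plus a function of q, so ∇h=0 decouples.
∂h/∂p = -20p(p - 3)(p + 2)(p + 3) = 0 at p ∈ {-3, -2, 0, 3}; ∂h/∂q = 12(q - 2)(q + 3)(q + 4) = 0 at q ∈ {-4, -3, 2}.
The Hessian is diagonal: diag(h_pp, h_qq). Second derivatives: h_pp(-3)=360, h_pp(-2)=-200, h_pp(0)=360, h_pp(3)=-1800; h_qq(-4)=72, h_qq(-3)=-60, h_qq(2)=360.
Local maxima occur where both diagonal entries negative: (-2, -3), (3, -3). Count: 2.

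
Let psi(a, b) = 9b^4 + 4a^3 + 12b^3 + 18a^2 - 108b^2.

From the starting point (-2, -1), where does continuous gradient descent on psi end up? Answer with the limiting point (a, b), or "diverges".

(0, -3)

psi is separable, so gradient descent decouples: a follows -∂psi/∂a, b follows -∂psi/∂b.
∂psi/∂a = 12a(a + 3); at a=-2 this is -24, so a increases.
∂psi/∂b = 36b(b - 2)(b + 3); at b=-1 this is 216, so b decreases.
a converges to its nearest critical value 0 (a local min of the a-part); b converges to -3. The iterate converges to (0, -3).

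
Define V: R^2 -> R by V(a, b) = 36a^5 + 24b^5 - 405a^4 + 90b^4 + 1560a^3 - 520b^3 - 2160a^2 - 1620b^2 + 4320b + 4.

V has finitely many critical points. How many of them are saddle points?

V separates as a function of a plus a function of b, so ∇V=0 decouples.
∂V/∂a = 180a(a - 4)(a - 3)(a - 2) = 0 at a ∈ {0, 2, 3, 4}; ∂V/∂b = 120(b - 3)(b - 1)(b + 3)(b + 4) = 0 at b ∈ {-4, -3, 1, 3}.
The Hessian is diagonal: diag(V_aa, V_bb). Second derivatives: V_aa(0)=-4320, V_aa(2)=720, V_aa(3)=-540, V_aa(4)=1440; V_bb(-4)=-4200, V_bb(-3)=2880, V_bb(1)=-4800, V_bb(3)=10080.
Saddle points occur where the two diagonal entries have opposite signs: (0, -3), (0, 3), (2, -4), (2, 1), (3, -3), (3, 3), (4, -4), (4, 1). Count: 8.

8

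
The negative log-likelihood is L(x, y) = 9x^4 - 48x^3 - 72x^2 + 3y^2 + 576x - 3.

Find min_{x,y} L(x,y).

L(x,y) separates as P(x) + Q(y) − 3, so its minimum is min P + min Q − 3.
P'(x) = 36(x - 4)(x - 2)(x + 2) vanishes at x ∈ {-2, 2, 4}; Q'(y) = 6y vanishes at y ∈ {0}.
Local minima of P (where P''>0): P(-2)=-912, P(4)=384. Local minima of Q: Q(0)=0.
So the global minimum of L is P(-2) + Q(0) − 3 = -912 + 0 − 3 = -915, attained at (-2, 0).

-915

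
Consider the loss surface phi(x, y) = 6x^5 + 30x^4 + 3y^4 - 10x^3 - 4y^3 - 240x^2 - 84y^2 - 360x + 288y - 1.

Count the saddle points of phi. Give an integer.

phi separates as a function of x plus a function of y, so ∇phi=0 decouples.
∂phi/∂x = 30(x - 2)(x + 1)(x + 2)(x + 3) = 0 at x ∈ {-3, -2, -1, 2}; ∂phi/∂y = 12(y - 3)(y - 2)(y + 4) = 0 at y ∈ {-4, 2, 3}.
The Hessian is diagonal: diag(phi_xx, phi_yy). Second derivatives: phi_xx(-3)=-300, phi_xx(-2)=120, phi_xx(-1)=-180, phi_xx(2)=1800; phi_yy(-4)=504, phi_yy(2)=-72, phi_yy(3)=84.
Saddle points occur where the two diagonal entries have opposite signs: (-3, -4), (-3, 3), (-2, 2), (-1, -4), (-1, 3), (2, 2). Count: 6.

6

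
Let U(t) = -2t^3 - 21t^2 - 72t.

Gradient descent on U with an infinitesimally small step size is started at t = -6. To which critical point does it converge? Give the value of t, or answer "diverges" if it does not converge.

-4

U'(t) = -6(t + 3)(t + 4), so U'(-6) = -36.
Gradient descent moves in the -U' direction, i.e. t is increasing.
The nearest critical point in that direction is t = -4, where U'' = 6 > 0 (a local minimum). The iterate converges there.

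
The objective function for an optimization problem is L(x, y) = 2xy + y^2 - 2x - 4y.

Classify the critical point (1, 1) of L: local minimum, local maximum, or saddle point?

saddle point

The Hessian of L is constant: H = [[0, 2], [2, 2]].
det(H) = 0·2 − 2² = -4.
Since det(H) < 0, H is indefinite and the critical point is a saddle point.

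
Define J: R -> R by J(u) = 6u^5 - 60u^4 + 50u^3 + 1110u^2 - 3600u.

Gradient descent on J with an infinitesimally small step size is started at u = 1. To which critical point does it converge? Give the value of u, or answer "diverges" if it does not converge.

2

J'(u) = 30(u - 5)(u - 4)(u - 2)(u + 3), so J'(1) = -1440.
Gradient descent moves in the -J' direction, i.e. u is increasing.
The nearest critical point in that direction is u = 2, where J'' = 900 > 0 (a local minimum). The iterate converges there.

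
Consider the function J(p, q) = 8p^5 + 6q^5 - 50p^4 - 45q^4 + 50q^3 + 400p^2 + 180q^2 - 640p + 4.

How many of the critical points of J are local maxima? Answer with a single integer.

4

J separates as a function of p plus a function of q, so ∇J=0 decouples.
∂J/∂p = 40(p - 4)(p - 2)(p - 1)(p + 2) = 0 at p ∈ {-2, 1, 2, 4}; ∂J/∂q = 30q(q - 4)(q - 3)(q + 1) = 0 at q ∈ {-1, 0, 3, 4}.
The Hessian is diagonal: diag(J_pp, J_qq). Second derivatives: J_pp(-2)=-2880, J_pp(1)=360, J_pp(2)=-320, J_pp(4)=1440; J_qq(-1)=-600, J_qq(0)=360, J_qq(3)=-360, J_qq(4)=600.
Local maxima occur where both diagonal entries negative: (-2, -1), (-2, 3), (2, -1), (2, 3). Count: 4.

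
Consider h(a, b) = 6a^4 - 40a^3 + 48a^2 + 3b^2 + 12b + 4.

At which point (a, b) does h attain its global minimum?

(4, -2)

h(a,b) separates as P(a) + Q(b) + 4, so its minimum is min P + min Q + 4.
P'(a) = 24a(a - 4)(a - 1) vanishes at a ∈ {0, 1, 4}; Q'(b) = 6b + 12 vanishes at b ∈ {-2}.
Local minima of P (where P''>0): P(0)=0, P(4)=-256. Local minima of Q: Q(-2)=-12.
So the global minimum of h is P(4) + Q(-2) + 4 = -256 − 12 + 4 = -264, attained at (4, -2).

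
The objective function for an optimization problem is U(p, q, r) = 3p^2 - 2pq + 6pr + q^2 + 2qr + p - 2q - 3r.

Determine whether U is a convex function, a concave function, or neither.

U is quadratic, so its Hessian is the constant matrix H = [[6, -2, 6], [-2, 2, 2], [6, 2, 0]].
Leading principal minors: 6, 8, -144.
Neither pattern holds ⇒ H is indefinite ⇒ neither convex nor concave.

neither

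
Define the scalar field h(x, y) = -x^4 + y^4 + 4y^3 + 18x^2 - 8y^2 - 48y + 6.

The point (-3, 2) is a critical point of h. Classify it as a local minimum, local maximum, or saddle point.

The mixed partial ∂²h/∂x∂y is 0, so the Hessian at any point is diag(h_xx, h_yy) = diag(12(-x^2 + 3), 4(3y^2 + 6y - 4)).
At (-3, 2): H = diag(-72, 80).
The eigenvalues have opposite signs, so H is indefinite: a saddle point.

saddle point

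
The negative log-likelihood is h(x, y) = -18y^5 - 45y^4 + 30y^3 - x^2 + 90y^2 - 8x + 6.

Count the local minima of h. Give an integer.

h separates as a function of x plus a function of y, so ∇h=0 decouples.
∂h/∂x = -2(x + 4) = 0 at x ∈ {-4}; ∂h/∂y = -90y(y - 1)(y + 1)(y + 2) = 0 at y ∈ {-2, -1, 0, 1}.
The Hessian is diagonal: diag(h_xx, h_yy). Second derivatives: h_xx(-4)=-2; h_yy(-2)=540, h_yy(-1)=-180, h_yy(0)=180, h_yy(1)=-540.
Local minima occur where both diagonal entries positive: none. Count: 0.

0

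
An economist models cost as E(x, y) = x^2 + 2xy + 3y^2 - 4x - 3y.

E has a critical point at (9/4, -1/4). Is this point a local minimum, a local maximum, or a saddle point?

The Hessian of E is constant: H = [[2, 2], [2, 6]].
det(H) = 2·6 − 2² = 8.
det(H) > 0 and tr(H) = 8 > 0, so H is positive definite and the point is a local minimum.

local minimum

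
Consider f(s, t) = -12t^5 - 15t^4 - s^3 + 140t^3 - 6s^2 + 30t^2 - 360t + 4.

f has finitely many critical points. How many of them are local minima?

f separates as a function of s plus a function of t, so ∇f=0 decouples.
∂f/∂s = -3s(s + 4) = 0 at s ∈ {-4, 0}; ∂f/∂t = -60(t - 2)(t - 1)(t + 1)(t + 3) = 0 at t ∈ {-3, -1, 1, 2}.
The Hessian is diagonal: diag(f_ss, f_tt). Second derivatives: f_ss(-4)=12, f_ss(0)=-12; f_tt(-3)=2400, f_tt(-1)=-720, f_tt(1)=480, f_tt(2)=-900.
Local minima occur where both diagonal entries positive: (-4, -3), (-4, 1). Count: 2.

2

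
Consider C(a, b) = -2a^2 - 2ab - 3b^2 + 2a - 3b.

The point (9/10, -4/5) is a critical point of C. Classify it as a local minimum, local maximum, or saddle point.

local maximum

The Hessian of C is constant: H = [[-4, -2], [-2, -6]].
det(H) = (-4)·(-6) − (-2)² = 20.
det(H) > 0 and tr(H) = -10 < 0, so H is negative definite and the point is a local maximum.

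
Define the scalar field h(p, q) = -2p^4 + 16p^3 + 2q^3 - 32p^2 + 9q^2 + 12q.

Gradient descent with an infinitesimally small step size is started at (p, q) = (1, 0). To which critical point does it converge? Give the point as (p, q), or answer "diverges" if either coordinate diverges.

h is separable, so gradient descent decouples: p follows -∂h/∂p, q follows -∂h/∂q.
∂h/∂p = -8p(p - 4)(p - 2); at p=1 this is -24, so p increases.
∂h/∂q = 6(q + 1)(q + 2); at q=0 this is 12, so q decreases.
p converges to its nearest critical value 2 (a local min of the p-part); q converges to -1. The iterate converges to (2, -1).

(2, -1)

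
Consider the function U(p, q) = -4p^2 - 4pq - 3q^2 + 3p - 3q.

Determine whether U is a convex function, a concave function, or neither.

concave

U is quadratic, so its Hessian is the constant matrix H = [[-8, -4], [-4, -6]].
det(H) = 32, tr(H) = -14.
det(H) > 0 and tr(H) < 0, so H is negative definite everywhere: concave.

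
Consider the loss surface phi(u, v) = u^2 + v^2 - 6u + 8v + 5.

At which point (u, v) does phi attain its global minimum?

(3, -4)

phi(u,v) separates as P(u) + Q(v) + 5, so its minimum is min P + min Q + 5.
P'(u) = 2u - 6 vanishes at u ∈ {3}; Q'(v) = 2v + 8 vanishes at v ∈ {-4}.
Local minima of P (where P''>0): P(3)=-9. Local minima of Q: Q(-4)=-16.
So the global minimum of phi is P(3) + Q(-4) + 5 = -9 − 16 + 5 = -20, attained at (3, -4).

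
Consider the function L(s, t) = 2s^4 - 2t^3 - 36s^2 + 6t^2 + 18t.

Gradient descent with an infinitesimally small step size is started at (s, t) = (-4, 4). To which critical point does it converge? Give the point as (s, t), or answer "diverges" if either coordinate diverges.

diverges

L is separable, so gradient descent decouples: s follows -∂L/∂s, t follows -∂L/∂t.
∂L/∂s = 8s(s - 3)(s + 3); at s=-4 this is -224, so s increases.
∂L/∂t = -6(t - 3)(t + 1); at t=4 this is -30, so t increases.
The t-coordinate has no critical point in that direction and runs off to infinity.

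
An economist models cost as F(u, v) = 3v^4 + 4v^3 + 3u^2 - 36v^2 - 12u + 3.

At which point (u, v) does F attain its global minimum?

F(u,v) separates as P(u) + Q(v) + 3, so its minimum is min P + min Q + 3.
P'(u) = 6u - 12 vanishes at u ∈ {2}; Q'(v) = 12v(v - 2)(v + 3) vanishes at v ∈ {-3, 0, 2}.
Local minima of P (where P''>0): P(2)=-12. Local minima of Q: Q(-3)=-189, Q(2)=-64.
So the global minimum of F is P(2) + Q(-3) + 3 = -12 − 189 + 3 = -198, attained at (2, -3).

(2, -3)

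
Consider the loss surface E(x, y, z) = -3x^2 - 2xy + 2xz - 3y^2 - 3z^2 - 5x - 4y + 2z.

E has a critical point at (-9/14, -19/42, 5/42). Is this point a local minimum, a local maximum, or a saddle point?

The Hessian is constant: H = [[-6, -2, 2], [-2, -6, 0], [2, 0, -6]].
Leading principal minors: Δ₁ = -6, Δ₂ = 32, Δ₃ = -168.
The minors alternate sign starting negative (−, +, −), so H is negative definite: a local maximum.

local maximum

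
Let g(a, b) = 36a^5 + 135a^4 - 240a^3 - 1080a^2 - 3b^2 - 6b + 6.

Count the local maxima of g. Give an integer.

2

g separates as a function of a plus a function of b, so ∇g=0 decouples.
∂g/∂a = 180a(a - 2)(a + 2)(a + 3) = 0 at a ∈ {-3, -2, 0, 2}; ∂g/∂b = -6(b + 1) = 0 at b ∈ {-1}.
The Hessian is diagonal: diag(g_aa, g_bb). Second derivatives: g_aa(-3)=-2700, g_aa(-2)=1440, g_aa(0)=-2160, g_aa(2)=7200; g_bb(-1)=-6.
Local maxima occur where both diagonal entries negative: (-3, -1), (0, -1). Count: 2.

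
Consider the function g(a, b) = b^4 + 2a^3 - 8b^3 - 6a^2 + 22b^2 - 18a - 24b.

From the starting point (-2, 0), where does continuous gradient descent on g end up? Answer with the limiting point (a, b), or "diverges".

diverges

g is separable, so gradient descent decouples: a follows -∂g/∂a, b follows -∂g/∂b.
∂g/∂a = 6(a - 3)(a + 1); at a=-2 this is 30, so a decreases.
∂g/∂b = 4(b - 3)(b - 2)(b - 1); at b=0 this is -24, so b increases.
The a-coordinate has no critical point in that direction and runs off to infinity.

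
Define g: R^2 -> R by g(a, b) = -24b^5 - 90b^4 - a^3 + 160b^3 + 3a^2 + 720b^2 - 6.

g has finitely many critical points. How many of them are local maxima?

2

g separates as a function of a plus a function of b, so ∇g=0 decouples.
∂g/∂a = -3a(a - 2) = 0 at a ∈ {0, 2}; ∂g/∂b = -120b(b - 2)(b + 2)(b + 3) = 0 at b ∈ {-3, -2, 0, 2}.
The Hessian is diagonal: diag(g_aa, g_bb). Second derivatives: g_aa(0)=6, g_aa(2)=-6; g_bb(-3)=1800, g_bb(-2)=-960, g_bb(0)=1440, g_bb(2)=-4800.
Local maxima occur where both diagonal entries negative: (2, -2), (2, 2). Count: 2.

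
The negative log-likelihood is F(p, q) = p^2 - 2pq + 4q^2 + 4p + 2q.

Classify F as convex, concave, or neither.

F is quadratic, so its Hessian is the constant matrix H = [[2, -2], [-2, 8]].
det(H) = 12, tr(H) = 10.
det(H) > 0 and tr(H) > 0, so H is positive definite everywhere: convex.

convex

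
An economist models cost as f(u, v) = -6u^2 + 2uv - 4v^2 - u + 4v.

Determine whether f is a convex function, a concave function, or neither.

f is quadratic, so its Hessian is the constant matrix H = [[-12, 2], [2, -8]].
det(H) = 92, tr(H) = -20.
det(H) > 0 and tr(H) < 0, so H is negative definite everywhere: concave.

concave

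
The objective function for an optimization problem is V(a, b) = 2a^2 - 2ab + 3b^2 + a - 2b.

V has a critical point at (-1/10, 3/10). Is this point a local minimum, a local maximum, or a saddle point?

The Hessian of V is constant: H = [[4, -2], [-2, 6]].
det(H) = 4·6 − (-2)² = 20.
det(H) > 0 and tr(H) = 10 > 0, so H is positive definite and the point is a local minimum.

local minimum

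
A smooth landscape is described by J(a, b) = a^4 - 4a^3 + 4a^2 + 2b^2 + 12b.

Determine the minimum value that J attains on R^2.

J(a,b) separates as P(a) + Q(b), so its minimum is min P + min Q.
P'(a) = 4a(a - 2)(a - 1) vanishes at a ∈ {0, 1, 2}; Q'(b) = 4b + 12 vanishes at b ∈ {-3}.
Local minima of P (where P''>0): P(0)=0, P(2)=0. Local minima of Q: Q(-3)=-18.
So the global minimum of J is P(0) + Q(-3) = 0 − 18 = -18, attained at (0, -3).

-18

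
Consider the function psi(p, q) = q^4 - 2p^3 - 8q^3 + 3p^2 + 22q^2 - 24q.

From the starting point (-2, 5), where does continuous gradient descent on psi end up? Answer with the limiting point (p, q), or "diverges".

(0, 3)

psi is separable, so gradient descent decouples: p follows -∂psi/∂p, q follows -∂psi/∂q.
∂psi/∂p = -6p(p - 1); at p=-2 this is -36, so p increases.
∂psi/∂q = 4(q - 3)(q - 2)(q - 1); at q=5 this is 96, so q decreases.
p converges to its nearest critical value 0 (a local min of the p-part); q converges to 3. The iterate converges to (0, 3).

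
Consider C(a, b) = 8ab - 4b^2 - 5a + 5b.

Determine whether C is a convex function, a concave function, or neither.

C is quadratic, so its Hessian is the constant matrix H = [[0, 8], [8, -8]].
det(H) = -64, tr(H) = -8.
det(H) < 0, so H is indefinite: neither convex nor concave.

neither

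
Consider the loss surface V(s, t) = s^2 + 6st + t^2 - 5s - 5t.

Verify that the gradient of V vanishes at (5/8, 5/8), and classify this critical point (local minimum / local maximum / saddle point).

saddle point

∇V = (2s + 6t - 5, 6s + 2t - 5); substituting (5/8, 5/8) gives ∇V = (0, 0), so (5/8, 5/8) is indeed a critical point.
The Hessian of V is constant: H = [[2, 6], [6, 2]].
det(H) = 2·2 − 6² = -32.
Since det(H) < 0, H is indefinite and the critical point is a saddle point.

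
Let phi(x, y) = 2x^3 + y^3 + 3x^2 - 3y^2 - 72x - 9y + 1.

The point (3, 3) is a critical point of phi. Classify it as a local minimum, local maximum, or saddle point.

local minimum

The mixed partial ∂²phi/∂x∂y is 0, so the Hessian at any point is diag(phi_xx, phi_yy) = diag(6(2x + 1), 6(y - 1)).
At (3, 3): H = diag(42, 12).
Both eigenvalues are positive, so H is positive definite: a local minimum.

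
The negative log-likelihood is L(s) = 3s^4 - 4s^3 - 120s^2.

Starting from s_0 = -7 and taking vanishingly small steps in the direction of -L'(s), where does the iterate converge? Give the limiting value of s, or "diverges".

-4

L'(s) = 12s(s - 5)(s + 4), so L'(-7) = -3024.
Gradient descent moves in the -L' direction, i.e. s is increasing.
The nearest critical point in that direction is s = -4, where L'' = 432 > 0 (a local minimum). The iterate converges there.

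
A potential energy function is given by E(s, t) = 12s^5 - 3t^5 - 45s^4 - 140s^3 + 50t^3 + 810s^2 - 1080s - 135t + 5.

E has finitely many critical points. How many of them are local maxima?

4

E separates as a function of s plus a function of t, so ∇E=0 decouples.
∂E/∂s = 60(s - 3)(s - 2)(s - 1)(s + 3) = 0 at s ∈ {-3, 1, 2, 3}; ∂E/∂t = -15(t - 3)(t - 1)(t + 1)(t + 3) = 0 at t ∈ {-3, -1, 1, 3}.
The Hessian is diagonal: diag(E_ss, E_tt). Second derivatives: E_ss(-3)=-7200, E_ss(1)=480, E_ss(2)=-300, E_ss(3)=720; E_tt(-3)=720, E_tt(-1)=-240, E_tt(1)=240, E_tt(3)=-720.
Local maxima occur where both diagonal entries negative: (-3, -1), (-3, 3), (2, -1), (2, 3). Count: 4.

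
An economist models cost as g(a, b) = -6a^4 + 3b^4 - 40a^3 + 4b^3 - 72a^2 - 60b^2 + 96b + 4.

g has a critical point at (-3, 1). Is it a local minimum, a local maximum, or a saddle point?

local maximum

The mixed partial ∂²g/∂a∂b is 0, so the Hessian at any point is diag(g_aa, g_bb) = diag(-24(3a^2 + 10a + 6), 12(3b^2 + 2b - 10)).
At (-3, 1): H = diag(-72, -60).
Both eigenvalues are negative, so H is negative definite: a local maximum.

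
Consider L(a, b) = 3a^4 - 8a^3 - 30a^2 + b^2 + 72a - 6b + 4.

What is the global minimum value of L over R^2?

L(a,b) separates as P(a) + Q(b) + 4, so its minimum is min P + min Q + 4.
P'(a) = 12(a - 3)(a - 1)(a + 2) vanishes at a ∈ {-2, 1, 3}; Q'(b) = 2b - 6 vanishes at b ∈ {3}.
Local minima of P (where P''>0): P(-2)=-152, P(3)=-27. Local minima of Q: Q(3)=-9.
So the global minimum of L is P(-2) + Q(3) + 4 = -152 − 9 + 4 = -157, attained at (-2, 3).

-157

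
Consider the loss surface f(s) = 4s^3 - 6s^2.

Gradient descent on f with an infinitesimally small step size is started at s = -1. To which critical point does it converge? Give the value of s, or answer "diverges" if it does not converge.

f'(s) = 12s(s - 1), so f'(-1) = 24.
Gradient descent moves in the -f' direction, i.e. s is decreasing.
There is no critical point below s=-1, and f' keeps the same sign, so the iterate runs off to −∞.

diverges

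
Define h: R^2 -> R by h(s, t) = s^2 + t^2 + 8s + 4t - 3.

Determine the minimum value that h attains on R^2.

h(s,t) separates as P(s) + Q(t) − 3, so its minimum is min P + min Q − 3.
P'(s) = 2s + 8 vanishes at s ∈ {-4}; Q'(t) = 2(t + 2) vanishes at t ∈ {-2}.
Local minima of P (where P''>0): P(-4)=-16. Local minima of Q: Q(-2)=-4.
So the global minimum of h is P(-4) + Q(-2) − 3 = -16 − 4 − 3 = -23, attained at (-4, -2).

-23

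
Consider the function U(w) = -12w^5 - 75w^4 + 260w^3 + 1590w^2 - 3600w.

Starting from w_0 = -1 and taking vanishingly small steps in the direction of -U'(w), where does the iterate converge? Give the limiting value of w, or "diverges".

U'(w) = -60(w - 3)(w - 1)(w + 4)(w + 5), so U'(-1) = -5760.
Gradient descent moves in the -U' direction, i.e. w is increasing.
The nearest critical point in that direction is w = 1, where U'' = 3600 > 0 (a local minimum). The iterate converges there.

1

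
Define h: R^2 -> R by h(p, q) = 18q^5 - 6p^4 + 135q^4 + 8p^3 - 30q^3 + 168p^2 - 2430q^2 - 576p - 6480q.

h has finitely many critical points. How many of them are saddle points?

h separates as a function of p plus a function of q, so ∇h=0 decouples.
∂h/∂p = -24(p - 3)(p - 2)(p + 4) = 0 at p ∈ {-4, 2, 3}; ∂h/∂q = 90(q - 3)(q + 2)(q + 3)(q + 4) = 0 at q ∈ {-4, -3, -2, 3}.
The Hessian is diagonal: diag(h_pp, h_qq). Second derivatives: h_pp(-4)=-1008, h_pp(2)=144, h_pp(3)=-168; h_qq(-4)=-1260, h_qq(-3)=540, h_qq(-2)=-900, h_qq(3)=18900.
Saddle points occur where the two diagonal entries have opposite signs: (-4, -3), (-4, 3), (2, -4), (2, -2), (3, -3), (3, 3). Count: 6.

6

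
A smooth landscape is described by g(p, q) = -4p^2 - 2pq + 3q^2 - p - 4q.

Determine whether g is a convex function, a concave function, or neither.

g is quadratic, so its Hessian is the constant matrix H = [[-8, -2], [-2, 6]].
det(H) = -52, tr(H) = -2.
det(H) < 0, so H is indefinite: neither convex nor concave.

neither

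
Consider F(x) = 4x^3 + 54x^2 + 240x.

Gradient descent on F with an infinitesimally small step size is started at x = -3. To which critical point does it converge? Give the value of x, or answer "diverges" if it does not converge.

-4

F'(x) = 12(x + 4)(x + 5), so F'(-3) = 24.
Gradient descent moves in the -F' direction, i.e. x is decreasing.
The nearest critical point in that direction is x = -4, where F'' = 12 > 0 (a local minimum). The iterate converges there.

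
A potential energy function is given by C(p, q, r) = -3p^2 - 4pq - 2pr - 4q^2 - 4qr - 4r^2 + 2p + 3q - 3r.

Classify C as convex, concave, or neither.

concave

C is quadratic, so its Hessian is the constant matrix H = [[-6, -4, -2], [-4, -8, -4], [-2, -4, -8]].
Leading principal minors: -6, 32, -192.
Signs alternate −, +, − ⇒ H ≺ 0 ⇒ concave.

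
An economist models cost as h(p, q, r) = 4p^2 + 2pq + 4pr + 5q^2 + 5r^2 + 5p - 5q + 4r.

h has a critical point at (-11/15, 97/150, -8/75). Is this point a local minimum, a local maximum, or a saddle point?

local minimum

The Hessian is constant: H = [[8, 2, 4], [2, 10, 0], [4, 0, 10]].
Leading principal minors: Δ₁ = 8, Δ₂ = 76, Δ₃ = 600.
All leading minors are positive, so H is positive definite: a local minimum.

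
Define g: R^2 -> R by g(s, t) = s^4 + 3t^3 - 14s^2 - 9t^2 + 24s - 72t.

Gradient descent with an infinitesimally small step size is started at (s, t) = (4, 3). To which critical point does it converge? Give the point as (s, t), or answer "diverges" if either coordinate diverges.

g is separable, so gradient descent decouples: s follows -∂g/∂s, t follows -∂g/∂t.
∂g/∂s = 4(s - 2)(s - 1)(s + 3); at s=4 this is 168, so s decreases.
∂g/∂t = 9(t - 4)(t + 2); at t=3 this is -45, so t increases.
s converges to its nearest critical value 2 (a local min of the s-part); t converges to 4. The iterate converges to (2, 4).

(2, 4)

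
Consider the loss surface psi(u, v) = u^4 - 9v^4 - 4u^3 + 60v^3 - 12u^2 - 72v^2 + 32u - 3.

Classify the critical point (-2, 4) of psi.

The mixed partial ∂²psi/∂u∂v is 0, so the Hessian at any point is diag(psi_uu, psi_vv) = diag(12(u^2 - 2u - 2), 36(-3v^2 + 10v - 4)).
At (-2, 4): H = diag(72, -432).
The eigenvalues have opposite signs, so H is indefinite: a saddle point.

saddle point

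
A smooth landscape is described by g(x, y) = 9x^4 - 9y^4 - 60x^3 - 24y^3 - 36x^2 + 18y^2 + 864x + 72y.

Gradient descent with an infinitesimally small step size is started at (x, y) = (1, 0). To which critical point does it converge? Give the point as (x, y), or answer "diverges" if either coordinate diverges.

g is separable, so gradient descent decouples: x follows -∂g/∂x, y follows -∂g/∂y.
∂g/∂x = 36(x - 4)(x - 3)(x + 2); at x=1 this is 648, so x decreases.
∂g/∂y = -36(y - 1)(y + 1)(y + 2); at y=0 this is 72, so y decreases.
x converges to its nearest critical value -2 (a local min of the x-part); y converges to -1. The iterate converges to (-2, -1).

(-2, -1)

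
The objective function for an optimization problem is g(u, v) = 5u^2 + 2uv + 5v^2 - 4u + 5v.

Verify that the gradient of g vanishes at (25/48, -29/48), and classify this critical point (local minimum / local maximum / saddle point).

local minimum

∇g = (10u + 2v - 4, 2u + 10v + 5); substituting (25/48, -29/48) gives ∇g = (0, 0), so (25/48, -29/48) is indeed a critical point.
The Hessian of g is constant: H = [[10, 2], [2, 10]].
det(H) = 10·10 − 2² = 96.
det(H) > 0 and tr(H) = 20 > 0, so H is positive definite and the point is a local minimum.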